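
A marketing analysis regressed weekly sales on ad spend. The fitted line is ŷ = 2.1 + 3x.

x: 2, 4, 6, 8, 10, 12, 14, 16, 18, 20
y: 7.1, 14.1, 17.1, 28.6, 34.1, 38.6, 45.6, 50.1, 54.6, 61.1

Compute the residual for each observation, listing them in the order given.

-1, 0, -3, 2.5, 2, 0.5, 1.5, 0, -1.5, -1

x=2: ŷ = 2.1 + 3·2 = 8.1; e = 7.1 − 8.1 = -1
x=4: ŷ = 2.1 + 3·4 = 14.1; e = 14.1 − 14.1 = 0
x=6: ŷ = 2.1 + 3·6 = 20.1; e = 17.1 − 20.1 = -3
x=8: ŷ = 2.1 + 3·8 = 26.1; e = 28.6 − 26.1 = 2.5
x=10: ŷ = 2.1 + 3·10 = 32.1; e = 34.1 − 32.1 = 2
x=12: ŷ = 2.1 + 3·12 = 38.1; e = 38.6 − 38.1 = 0.5
x=14: ŷ = 2.1 + 3·14 = 44.1; e = 45.6 − 44.1 = 1.5
x=16: ŷ = 2.1 + 3·16 = 50.1; e = 50.1 − 50.1 = 0
x=18: ŷ = 2.1 + 3·18 = 56.1; e = 54.6 − 56.1 = -1.5
x=20: ŷ = 2.1 + 3·20 = 62.1; e = 61.1 − 62.1 = -1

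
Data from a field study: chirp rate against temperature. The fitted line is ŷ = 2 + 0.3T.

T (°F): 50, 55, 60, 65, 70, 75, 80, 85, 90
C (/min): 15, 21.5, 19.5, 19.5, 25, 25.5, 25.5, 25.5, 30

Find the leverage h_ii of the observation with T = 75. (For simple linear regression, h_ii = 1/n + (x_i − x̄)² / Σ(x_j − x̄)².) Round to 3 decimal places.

T̄ = (50 + 55 + 60 + 65 + 70 + 75 + 80 + 85 + 90)/9 = 70
Σ(T − T̄)² = 400 + 225 + 100 + 25 + 0 + 25 + 100 + 225 + 400 = 1500
h = 1/9 + (5)²/1500 = 0.111111 + 0.0166667 = 0.128

h = 0.128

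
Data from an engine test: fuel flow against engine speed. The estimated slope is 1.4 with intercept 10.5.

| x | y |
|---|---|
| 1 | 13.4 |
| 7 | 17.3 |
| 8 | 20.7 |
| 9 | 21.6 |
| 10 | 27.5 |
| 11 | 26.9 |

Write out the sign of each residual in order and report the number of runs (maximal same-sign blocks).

x=1: ŷ = 10.5 + 1.4·1 = 11.9; e = 13.4 − 11.9 = 1.5
x=7: ŷ = 10.5 + 1.4·7 = 20.3; e = 17.3 − 20.3 = -3
x=8: ŷ = 10.5 + 1.4·8 = 21.7; e = 20.7 − 21.7 = -1
x=9: ŷ = 10.5 + 1.4·9 = 23.1; e = 21.6 − 23.1 = -1.5
x=10: ŷ = 10.5 + 1.4·10 = 24.5; e = 27.5 − 24.5 = 3
x=11: ŷ = 10.5 + 1.4·11 = 25.9; e = 26.9 − 25.9 = 1
Signs: + − − − + +
Runs: +×1, −×3, +×2 → 3

3 runs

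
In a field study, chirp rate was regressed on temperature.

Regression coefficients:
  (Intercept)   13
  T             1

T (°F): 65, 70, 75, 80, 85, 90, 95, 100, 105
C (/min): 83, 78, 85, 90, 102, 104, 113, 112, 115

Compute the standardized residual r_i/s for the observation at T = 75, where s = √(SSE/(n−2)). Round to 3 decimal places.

-0.725

T=65: Ĉ = 13 + 65 = 78; r = 83 − 78 = 5
T=70: Ĉ = 13 + 70 = 83; r = 78 − 83 = -5
T=75: Ĉ = 13 + 75 = 88; r = 85 − 88 = -3
T=80: Ĉ = 13 + 80 = 93; r = 90 − 93 = -3
T=85: Ĉ = 13 + 85 = 98; r = 102 − 98 = 4
T=90: Ĉ = 13 + 90 = 103; r = 104 − 103 = 1
T=95: Ĉ = 13 + 95 = 108; r = 113 − 108 = 5
T=100: Ĉ = 13 + 100 = 113; r = 112 − 113 = -1
T=105: Ĉ = 13 + 105 = 118; r = 115 − 118 = -3
SSE = 25 + 25 + 9 + 9 + 16 + 1 + 25 + 1 + 9 = 120
s = √(120/7) = 4.14039
r/s = -3 / 4.14039 = -0.725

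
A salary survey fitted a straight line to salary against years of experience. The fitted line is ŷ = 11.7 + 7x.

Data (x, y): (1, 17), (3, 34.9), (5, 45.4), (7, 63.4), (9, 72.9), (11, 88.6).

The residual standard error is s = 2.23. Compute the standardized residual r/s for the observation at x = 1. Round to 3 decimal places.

-0.762

ŷ = 11.7 + 7·1 = 18.7
r = 17 − 18.7 = -1.7
r/s = -1.7 / 2.23 = -0.762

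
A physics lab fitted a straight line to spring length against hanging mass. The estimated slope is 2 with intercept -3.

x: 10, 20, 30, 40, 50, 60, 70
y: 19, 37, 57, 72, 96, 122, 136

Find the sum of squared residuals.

x=10: ŷ = -3 + 2·10 = 17; r = 19 − 17 = 2
x=20: ŷ = -3 + 2·20 = 37; r = 37 − 37 = 0
x=30: ŷ = -3 + 2·30 = 57; r = 57 − 57 = 0
x=40: ŷ = -3 + 2·40 = 77; r = 72 − 77 = -5
x=50: ŷ = -3 + 2·50 = 97; r = 96 − 97 = -1
x=60: ŷ = -3 + 2·60 = 117; r = 122 − 117 = 5
x=70: ŷ = -3 + 2·70 = 137; r = 136 − 137 = -1
SSE = 4 + 0 + 0 + 25 + 1 + 25 + 1 = 56

SSE = 56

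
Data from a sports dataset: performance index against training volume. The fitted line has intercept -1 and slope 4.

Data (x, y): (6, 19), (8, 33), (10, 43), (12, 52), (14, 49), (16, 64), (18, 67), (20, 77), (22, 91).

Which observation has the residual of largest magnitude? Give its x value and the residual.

x=6: ŷ = -1 + 4·6 = 23; r = 19 − 23 = -4
x=8: ŷ = -1 + 4·8 = 31; r = 33 − 31 = 2
x=10: ŷ = -1 + 4·10 = 39; r = 43 − 39 = 4
x=12: ŷ = -1 + 4·12 = 47; r = 52 − 47 = 5
x=14: ŷ = -1 + 4·14 = 55; r = 49 − 55 = -6
x=16: ŷ = -1 + 4·16 = 63; r = 64 − 63 = 1
x=18: ŷ = -1 + 4·18 = 71; r = 67 − 71 = -4
x=20: ŷ = -1 + 4·20 = 79; r = 77 − 79 = -2
x=22: ŷ = -1 + 4·22 = 87; r = 91 − 87 = 4
Largest |r| is 6 at x = 14, residual -6.

x = 14, r = -6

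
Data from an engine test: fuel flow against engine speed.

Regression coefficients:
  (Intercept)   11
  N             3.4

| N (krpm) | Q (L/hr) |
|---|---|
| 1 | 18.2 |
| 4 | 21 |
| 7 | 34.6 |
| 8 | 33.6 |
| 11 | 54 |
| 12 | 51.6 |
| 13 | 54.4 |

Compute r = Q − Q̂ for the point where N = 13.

r = -0.8

Q̂ = 11 + 3.4·13 = 55.2
r = 54.4 − 55.2 = -0.8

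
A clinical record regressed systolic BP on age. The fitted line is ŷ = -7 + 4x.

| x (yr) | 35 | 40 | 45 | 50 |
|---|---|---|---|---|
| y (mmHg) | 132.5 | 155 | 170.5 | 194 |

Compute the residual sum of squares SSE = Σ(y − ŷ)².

SSE = 11.5

x=35: ŷ = -7 + 4·35 = 133; r = 132.5 − 133 = -0.5
x=40: ŷ = -7 + 4·40 = 153; r = 155 − 153 = 2
x=45: ŷ = -7 + 4·45 = 173; r = 170.5 − 173 = -2.5
x=50: ŷ = -7 + 4·50 = 193; r = 194 − 193 = 1
SSE = 0.25 + 4 + 6.25 + 1 = 11.5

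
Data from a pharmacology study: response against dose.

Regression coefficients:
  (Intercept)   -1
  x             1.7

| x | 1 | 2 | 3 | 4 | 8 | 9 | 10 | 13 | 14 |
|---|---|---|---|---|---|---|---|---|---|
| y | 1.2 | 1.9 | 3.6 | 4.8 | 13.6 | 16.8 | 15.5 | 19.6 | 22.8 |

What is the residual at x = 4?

e = -1

ŷ = -1 + 1.7·4 = 5.8
e = 4.8 − 5.8 = -1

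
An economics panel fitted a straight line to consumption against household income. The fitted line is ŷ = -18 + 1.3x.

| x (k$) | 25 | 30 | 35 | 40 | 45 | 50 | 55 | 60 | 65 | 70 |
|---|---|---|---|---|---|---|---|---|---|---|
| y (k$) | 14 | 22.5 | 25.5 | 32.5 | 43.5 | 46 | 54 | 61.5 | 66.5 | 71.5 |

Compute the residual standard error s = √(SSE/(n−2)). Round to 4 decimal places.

x=25: ŷ = -18 + 1.3·25 = 14.5; r = 14 − 14.5 = -0.5
x=30: ŷ = -18 + 1.3·30 = 21; r = 22.5 − 21 = 1.5
x=35: ŷ = -18 + 1.3·35 = 27.5; r = 25.5 − 27.5 = -2
x=40: ŷ = -18 + 1.3·40 = 34; r = 32.5 − 34 = -1.5
x=45: ŷ = -18 + 1.3·45 = 40.5; r = 43.5 − 40.5 = 3
x=50: ŷ = -18 + 1.3·50 = 47; r = 46 − 47 = -1
x=55: ŷ = -18 + 1.3·55 = 53.5; r = 54 − 53.5 = 0.5
x=60: ŷ = -18 + 1.3·60 = 60; r = 61.5 − 60 = 1.5
x=65: ŷ = -18 + 1.3·65 = 66.5; r = 66.5 − 66.5 = 0
x=70: ŷ = -18 + 1.3·70 = 73; r = 71.5 − 73 = -1.5
SSE = 0.25 + 2.25 + 4 + 2.25 + 9 + 1 + 0.25 + 2.25 + 0 + 2.25 = 23.5
s = √(23.5/8) = √2.9375 ≈ 1.7139

s = 1.7139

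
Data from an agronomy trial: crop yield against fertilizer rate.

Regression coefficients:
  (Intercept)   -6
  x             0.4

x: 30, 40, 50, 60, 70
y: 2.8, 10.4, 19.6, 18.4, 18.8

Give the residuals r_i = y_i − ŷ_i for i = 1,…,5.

-3.2, 0.4, 5.6, 0.4, -3.2

x=30: ŷ = -6 + 0.4·30 = 6; r = 2.8 − 6 = -3.2
x=40: ŷ = -6 + 0.4·40 = 10; r = 10.4 − 10 = 0.4
x=50: ŷ = -6 + 0.4·50 = 14; r = 19.6 − 14 = 5.6
x=60: ŷ = -6 + 0.4·60 = 18; r = 18.4 − 18 = 0.4
x=70: ŷ = -6 + 0.4·70 = 22; r = 18.8 − 22 = -3.2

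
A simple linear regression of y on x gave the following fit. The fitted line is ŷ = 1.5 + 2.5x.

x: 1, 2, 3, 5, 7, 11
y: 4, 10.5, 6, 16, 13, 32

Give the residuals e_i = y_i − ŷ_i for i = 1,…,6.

0, 4, -3, 2, -6, 3

x=1: ŷ = 1.5 + 2.5·1 = 4; e = 4 − 4 = 0
x=2: ŷ = 1.5 + 2.5·2 = 6.5; e = 10.5 − 6.5 = 4
x=3: ŷ = 1.5 + 2.5·3 = 9; e = 6 − 9 = -3
x=5: ŷ = 1.5 + 2.5·5 = 14; e = 16 − 14 = 2
x=7: ŷ = 1.5 + 2.5·7 = 19; e = 13 − 19 = -6
x=11: ŷ = 1.5 + 2.5·11 = 29; e = 32 − 29 = 3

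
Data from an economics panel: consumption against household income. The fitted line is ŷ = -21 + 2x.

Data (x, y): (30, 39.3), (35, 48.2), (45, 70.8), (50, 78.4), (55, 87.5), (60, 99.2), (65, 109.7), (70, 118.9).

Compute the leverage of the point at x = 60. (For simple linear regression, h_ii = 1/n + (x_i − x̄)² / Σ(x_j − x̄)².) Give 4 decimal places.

x̄ = (30 + 35 + 45 + 50 + 55 + 60 + 65 + 70)/8 = 51.25
Σ(x − x̄)² = 451.562 + 264.062 + 39.0625 + 1.5625 + 14.0625 + 76.5625 + 189.062 + 351.562 = 1387.5
h = 1/8 + (8.75)²/1387.5 = 0.125 + 0.0551802 = 0.1802

h = 0.1802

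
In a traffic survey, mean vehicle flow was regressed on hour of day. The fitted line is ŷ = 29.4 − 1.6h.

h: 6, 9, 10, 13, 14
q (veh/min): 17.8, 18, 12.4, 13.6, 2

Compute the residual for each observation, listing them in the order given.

h=6: ŷ = 29.4 − 1.6·6 = 19.8; e = 17.8 − 19.8 = -2
h=9: ŷ = 29.4 − 1.6·9 = 15; e = 18 − 15 = 3
h=10: ŷ = 29.4 − 1.6·10 = 13.4; e = 12.4 − 13.4 = -1
h=13: ŷ = 29.4 − 1.6·13 = 8.6; e = 13.6 − 8.6 = 5
h=14: ŷ = 29.4 − 1.6·14 = 7; e = 2 − 7 = -5

-2, 3, -1, 5, -5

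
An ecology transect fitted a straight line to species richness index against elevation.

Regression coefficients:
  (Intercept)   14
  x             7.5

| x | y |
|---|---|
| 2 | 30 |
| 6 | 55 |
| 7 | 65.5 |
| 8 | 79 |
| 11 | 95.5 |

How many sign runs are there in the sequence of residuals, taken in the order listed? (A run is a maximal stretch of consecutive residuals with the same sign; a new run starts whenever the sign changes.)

4 runs

x=2: ŷ = 14 + 7.5·2 = 29; e = 30 − 29 = 1
x=6: ŷ = 14 + 7.5·6 = 59; e = 55 − 59 = -4
x=7: ŷ = 14 + 7.5·7 = 66.5; e = 65.5 − 66.5 = -1
x=8: ŷ = 14 + 7.5·8 = 74; e = 79 − 74 = 5
x=11: ŷ = 14 + 7.5·11 = 96.5; e = 95.5 − 96.5 = -1
Signs: + − − + −
Runs: +×1, −×2, +×1, −×1 → 4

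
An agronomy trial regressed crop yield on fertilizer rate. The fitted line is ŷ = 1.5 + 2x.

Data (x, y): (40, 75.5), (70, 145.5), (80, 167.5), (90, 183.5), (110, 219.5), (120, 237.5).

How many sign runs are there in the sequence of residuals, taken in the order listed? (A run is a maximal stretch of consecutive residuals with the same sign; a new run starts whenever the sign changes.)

3 runs

x=40: ŷ = 1.5 + 2·40 = 81.5; r = 75.5 − 81.5 = -6
x=70: ŷ = 1.5 + 2·70 = 141.5; r = 145.5 − 141.5 = 4
x=80: ŷ = 1.5 + 2·80 = 161.5; r = 167.5 − 161.5 = 6
x=90: ŷ = 1.5 + 2·90 = 181.5; r = 183.5 − 181.5 = 2
x=110: ŷ = 1.5 + 2·110 = 221.5; r = 219.5 − 221.5 = -2
x=120: ŷ = 1.5 + 2·120 = 241.5; r = 237.5 − 241.5 = -4
Signs: − + + + − −
Runs: −×1, +×3, −×2 → 3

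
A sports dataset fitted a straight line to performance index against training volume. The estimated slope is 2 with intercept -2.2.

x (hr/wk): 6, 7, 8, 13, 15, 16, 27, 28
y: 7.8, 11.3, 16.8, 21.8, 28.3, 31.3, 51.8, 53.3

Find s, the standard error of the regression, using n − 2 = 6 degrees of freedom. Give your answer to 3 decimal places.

x=6: ŷ = -2.2 + 2·6 = 9.8; r = 7.8 − 9.8 = -2
x=7: ŷ = -2.2 + 2·7 = 11.8; r = 11.3 − 11.8 = -0.5
x=8: ŷ = -2.2 + 2·8 = 13.8; r = 16.8 − 13.8 = 3
x=13: ŷ = -2.2 + 2·13 = 23.8; r = 21.8 − 23.8 = -2
x=15: ŷ = -2.2 + 2·15 = 27.8; r = 28.3 − 27.8 = 0.5
x=16: ŷ = -2.2 + 2·16 = 29.8; r = 31.3 − 29.8 = 1.5
x=27: ŷ = -2.2 + 2·27 = 51.8; r = 51.8 − 51.8 = 0
x=28: ŷ = -2.2 + 2·28 = 53.8; r = 53.3 − 53.8 = -0.5
SSE = 4 + 0.25 + 9 + 4 + 0.25 + 2.25 + 0 + 0.25 = 20
s = √(20/6) = √3.33333 ≈ 1.826

s = 1.826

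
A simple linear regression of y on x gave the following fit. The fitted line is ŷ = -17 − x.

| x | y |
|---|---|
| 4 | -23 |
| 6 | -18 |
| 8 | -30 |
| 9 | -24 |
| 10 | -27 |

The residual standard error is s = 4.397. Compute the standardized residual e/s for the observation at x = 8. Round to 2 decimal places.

-1.14

ŷ = -17 − 8 = -25
e = -30 − (-25) = -5
e/s = -5 / 4.397 = -1.14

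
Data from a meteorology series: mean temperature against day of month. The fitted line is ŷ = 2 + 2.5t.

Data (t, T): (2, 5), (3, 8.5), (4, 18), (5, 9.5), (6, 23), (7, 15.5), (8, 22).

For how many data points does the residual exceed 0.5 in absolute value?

6

t=2: ŷ = 2 + 2.5·2 = 7; e = 5 − 7 = -2
t=3: ŷ = 2 + 2.5·3 = 9.5; e = 8.5 − 9.5 = -1
t=4: ŷ = 2 + 2.5·4 = 12; e = 18 − 12 = 6
t=5: ŷ = 2 + 2.5·5 = 14.5; e = 9.5 − 14.5 = -5
t=6: ŷ = 2 + 2.5·6 = 17; e = 23 − 17 = 6
t=7: ŷ = 2 + 2.5·7 = 19.5; e = 15.5 − 19.5 = -4
t=8: ŷ = 2 + 2.5·8 = 22; e = 22 − 22 = 0
|e| > 0.5: t=2 (|e|=2), t=3 (|e|=1), t=4 (|e|=6), t=5 (|e|=5), t=6 (|e|=6), t=7 (|e|=4) → 6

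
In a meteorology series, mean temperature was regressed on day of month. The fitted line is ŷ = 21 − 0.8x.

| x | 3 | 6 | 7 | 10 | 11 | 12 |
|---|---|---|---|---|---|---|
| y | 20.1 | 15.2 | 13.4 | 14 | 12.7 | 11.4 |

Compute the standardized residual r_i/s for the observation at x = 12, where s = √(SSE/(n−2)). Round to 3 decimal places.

x=3: ŷ = 21 − 0.8·3 = 18.6; r = 20.1 − 18.6 = 1.5
x=6: ŷ = 21 − 0.8·6 = 16.2; r = 15.2 − 16.2 = -1
x=7: ŷ = 21 − 0.8·7 = 15.4; r = 13.4 − 15.4 = -2
x=10: ŷ = 21 − 0.8·10 = 13; r = 14 − 13 = 1
x=11: ŷ = 21 − 0.8·11 = 12.2; r = 12.7 − 12.2 = 0.5
x=12: ŷ = 21 − 0.8·12 = 11.4; r = 11.4 − 11.4 = 0
SSE = 2.25 + 1 + 4 + 1 + 0.25 + 0 = 8.5
s = √(8.5/4) = 1.45774
r/s = 0 / 1.45774 = 0.000

0.000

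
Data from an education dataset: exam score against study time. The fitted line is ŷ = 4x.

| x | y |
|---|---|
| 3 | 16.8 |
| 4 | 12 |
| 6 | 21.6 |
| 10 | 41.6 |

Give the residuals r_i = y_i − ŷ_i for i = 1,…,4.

x=3: ŷ = 4·3 = 12; r = 16.8 − 12 = 4.8
x=4: ŷ = 4·4 = 16; r = 12 − 16 = -4
x=6: ŷ = 4·6 = 24; r = 21.6 − 24 = -2.4
x=10: ŷ = 4·10 = 40; r = 41.6 − 40 = 1.6

4.8, -4, -2.4, 1.6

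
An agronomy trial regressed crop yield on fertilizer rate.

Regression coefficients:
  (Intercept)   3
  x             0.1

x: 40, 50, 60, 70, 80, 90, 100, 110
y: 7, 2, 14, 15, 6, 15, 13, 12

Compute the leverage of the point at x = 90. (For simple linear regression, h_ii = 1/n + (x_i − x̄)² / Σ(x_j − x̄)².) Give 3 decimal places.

x̄ = (40 + 50 + 60 + 70 + 80 + 90 + 100 + 110)/8 = 75
Σ(x − x̄)² = 1225 + 625 + 225 + 25 + 25 + 225 + 625 + 1225 = 4200
h = 1/8 + (15)²/4200 = 0.125 + 0.0535714 = 0.179

h = 0.179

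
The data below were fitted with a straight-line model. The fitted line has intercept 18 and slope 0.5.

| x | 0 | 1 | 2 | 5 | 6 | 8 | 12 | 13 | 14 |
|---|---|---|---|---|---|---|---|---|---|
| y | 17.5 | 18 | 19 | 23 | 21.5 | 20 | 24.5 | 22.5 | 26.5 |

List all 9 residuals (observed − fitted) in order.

x=0: ŷ = 18 + 0.5·0 = 18; e = 17.5 − 18 = -0.5
x=1: ŷ = 18 + 0.5·1 = 18.5; e = 18 − 18.5 = -0.5
x=2: ŷ = 18 + 0.5·2 = 19; e = 19 − 19 = 0
x=5: ŷ = 18 + 0.5·5 = 20.5; e = 23 − 20.5 = 2.5
x=6: ŷ = 18 + 0.5·6 = 21; e = 21.5 − 21 = 0.5
x=8: ŷ = 18 + 0.5·8 = 22; e = 20 − 22 = -2
x=12: ŷ = 18 + 0.5·12 = 24; e = 24.5 − 24 = 0.5
x=13: ŷ = 18 + 0.5·13 = 24.5; e = 22.5 − 24.5 = -2
x=14: ŷ = 18 + 0.5·14 = 25; e = 26.5 − 25 = 1.5

-0.5, -0.5, 0, 2.5, 0.5, -2, 0.5, -2, 1.5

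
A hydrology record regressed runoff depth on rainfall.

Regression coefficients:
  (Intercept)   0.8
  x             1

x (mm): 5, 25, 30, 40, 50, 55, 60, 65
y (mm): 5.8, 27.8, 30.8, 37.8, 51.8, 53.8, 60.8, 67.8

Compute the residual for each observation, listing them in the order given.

0, 2, 0, -3, 1, -2, 0, 2

x=5: ŷ = 0.8 + 5 = 5.8; e = 5.8 − 5.8 = 0
x=25: ŷ = 0.8 + 25 = 25.8; e = 27.8 − 25.8 = 2
x=30: ŷ = 0.8 + 30 = 30.8; e = 30.8 − 30.8 = 0
x=40: ŷ = 0.8 + 40 = 40.8; e = 37.8 − 40.8 = -3
x=50: ŷ = 0.8 + 50 = 50.8; e = 51.8 − 50.8 = 1
x=55: ŷ = 0.8 + 55 = 55.8; e = 53.8 − 55.8 = -2
x=60: ŷ = 0.8 + 60 = 60.8; e = 60.8 − 60.8 = 0
x=65: ŷ = 0.8 + 65 = 65.8; e = 67.8 − 65.8 = 2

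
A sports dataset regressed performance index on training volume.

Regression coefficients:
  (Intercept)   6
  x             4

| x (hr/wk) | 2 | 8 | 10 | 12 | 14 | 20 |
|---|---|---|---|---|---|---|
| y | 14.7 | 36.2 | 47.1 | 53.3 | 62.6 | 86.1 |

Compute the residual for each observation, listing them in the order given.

x=2: ŷ = 6 + 4·2 = 14; r = 14.7 − 14 = 0.7
x=8: ŷ = 6 + 4·8 = 38; r = 36.2 − 38 = -1.8
x=10: ŷ = 6 + 4·10 = 46; r = 47.1 − 46 = 1.1
x=12: ŷ = 6 + 4·12 = 54; r = 53.3 − 54 = -0.7
x=14: ŷ = 6 + 4·14 = 62; r = 62.6 − 62 = 0.6
x=20: ŷ = 6 + 4·20 = 86; r = 86.1 − 86 = 0.1

0.7, -1.8, 1.1, -0.7, 0.6, 0.1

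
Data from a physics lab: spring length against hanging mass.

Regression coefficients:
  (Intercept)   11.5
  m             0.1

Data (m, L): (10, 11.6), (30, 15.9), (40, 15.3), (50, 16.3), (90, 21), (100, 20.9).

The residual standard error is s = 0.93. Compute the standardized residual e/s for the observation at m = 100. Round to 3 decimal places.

-0.645

L̂ = 11.5 + 0.1·100 = 21.5
e = 20.9 − 21.5 = -0.6
e/s = -0.6 / 0.93 = -0.645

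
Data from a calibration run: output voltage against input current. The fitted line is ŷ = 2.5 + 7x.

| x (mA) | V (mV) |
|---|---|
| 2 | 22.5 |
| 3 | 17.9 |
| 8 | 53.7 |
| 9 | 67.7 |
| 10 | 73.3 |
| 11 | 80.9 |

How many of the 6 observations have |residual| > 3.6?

3

x=2: ŷ = 2.5 + 7·2 = 16.5; e = 22.5 − 16.5 = 6
x=3: ŷ = 2.5 + 7·3 = 23.5; e = 17.9 − 23.5 = -5.6
x=8: ŷ = 2.5 + 7·8 = 58.5; e = 53.7 − 58.5 = -4.8
x=9: ŷ = 2.5 + 7·9 = 65.5; e = 67.7 − 65.5 = 2.2
x=10: ŷ = 2.5 + 7·10 = 72.5; e = 73.3 − 72.5 = 0.8
x=11: ŷ = 2.5 + 7·11 = 79.5; e = 80.9 − 79.5 = 1.4
|e| > 3.6: x=2 (|e|=6), x=3 (|e|=5.6), x=8 (|e|=4.8) → 3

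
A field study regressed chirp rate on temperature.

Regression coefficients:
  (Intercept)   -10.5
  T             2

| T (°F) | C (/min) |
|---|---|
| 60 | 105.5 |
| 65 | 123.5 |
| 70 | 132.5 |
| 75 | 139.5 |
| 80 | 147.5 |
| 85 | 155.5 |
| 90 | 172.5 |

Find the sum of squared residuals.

T=60: ŷ = -10.5 + 2·60 = 109.5; r = 105.5 − 109.5 = -4
T=65: ŷ = -10.5 + 2·65 = 119.5; r = 123.5 − 119.5 = 4
T=70: ŷ = -10.5 + 2·70 = 129.5; r = 132.5 − 129.5 = 3
T=75: ŷ = -10.5 + 2·75 = 139.5; r = 139.5 − 139.5 = 0
T=80: ŷ = -10.5 + 2·80 = 149.5; r = 147.5 − 149.5 = -2
T=85: ŷ = -10.5 + 2·85 = 159.5; r = 155.5 − 159.5 = -4
T=90: ŷ = -10.5 + 2·90 = 169.5; r = 172.5 − 169.5 = 3
SSE = 16 + 16 + 9 + 0 + 4 + 16 + 9 = 70

SSE = 70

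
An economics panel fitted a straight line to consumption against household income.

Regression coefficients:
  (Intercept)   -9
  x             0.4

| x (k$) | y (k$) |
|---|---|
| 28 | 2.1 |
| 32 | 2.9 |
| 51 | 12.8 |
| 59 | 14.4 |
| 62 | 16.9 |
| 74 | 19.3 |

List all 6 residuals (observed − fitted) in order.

-0.1, -0.9, 1.4, -0.2, 1.1, -1.3

x=28: ŷ = -9 + 0.4·28 = 2.2; e = 2.1 − 2.2 = -0.1
x=32: ŷ = -9 + 0.4·32 = 3.8; e = 2.9 − 3.8 = -0.9
x=51: ŷ = -9 + 0.4·51 = 11.4; e = 12.8 − 11.4 = 1.4
x=59: ŷ = -9 + 0.4·59 = 14.6; e = 14.4 − 14.6 = -0.2
x=62: ŷ = -9 + 0.4·62 = 15.8; e = 16.9 − 15.8 = 1.1
x=74: ŷ = -9 + 0.4·74 = 20.6; e = 19.3 − 20.6 = -1.3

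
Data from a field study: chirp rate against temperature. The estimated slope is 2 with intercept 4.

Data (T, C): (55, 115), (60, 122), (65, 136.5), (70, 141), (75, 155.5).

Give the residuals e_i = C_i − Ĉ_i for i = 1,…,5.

T=55: Ĉ = 4 + 2·55 = 114; e = 115 − 114 = 1
T=60: Ĉ = 4 + 2·60 = 124; e = 122 − 124 = -2
T=65: Ĉ = 4 + 2·65 = 134; e = 136.5 − 134 = 2.5
T=70: Ĉ = 4 + 2·70 = 144; e = 141 − 144 = -3
T=75: Ĉ = 4 + 2·75 = 154; e = 155.5 − 154 = 1.5

1, -2, 2.5, -3, 1.5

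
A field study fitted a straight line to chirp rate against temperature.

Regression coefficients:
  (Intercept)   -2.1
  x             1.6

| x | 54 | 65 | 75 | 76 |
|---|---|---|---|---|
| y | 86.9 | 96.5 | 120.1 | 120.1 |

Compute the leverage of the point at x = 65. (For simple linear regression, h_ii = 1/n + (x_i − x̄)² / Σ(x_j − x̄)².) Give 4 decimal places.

h = 0.2697

x̄ = (54 + 65 + 75 + 76)/4 = 67.5
Σ(x − x̄)² = 182.25 + 6.25 + 56.25 + 72.25 = 317
h = 1/4 + (-2.5)²/317 = 0.25 + 0.0197161 = 0.2697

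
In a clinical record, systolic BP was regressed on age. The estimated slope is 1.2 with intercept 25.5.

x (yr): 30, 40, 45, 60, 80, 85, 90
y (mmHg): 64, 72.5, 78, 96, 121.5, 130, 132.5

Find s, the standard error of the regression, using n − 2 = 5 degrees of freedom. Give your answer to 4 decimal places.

x=30: ŷ = 25.5 + 1.2·30 = 61.5; r = 64 − 61.5 = 2.5
x=40: ŷ = 25.5 + 1.2·40 = 73.5; r = 72.5 − 73.5 = -1
x=45: ŷ = 25.5 + 1.2·45 = 79.5; r = 78 − 79.5 = -1.5
x=60: ŷ = 25.5 + 1.2·60 = 97.5; r = 96 − 97.5 = -1.5
x=80: ŷ = 25.5 + 1.2·80 = 121.5; r = 121.5 − 121.5 = 0
x=85: ŷ = 25.5 + 1.2·85 = 127.5; r = 130 − 127.5 = 2.5
x=90: ŷ = 25.5 + 1.2·90 = 133.5; r = 132.5 − 133.5 = -1
SSE = 6.25 + 1 + 2.25 + 2.25 + 0 + 6.25 + 1 = 19
s = √(19/5) = √3.8 ≈ 1.9494

s = 1.9494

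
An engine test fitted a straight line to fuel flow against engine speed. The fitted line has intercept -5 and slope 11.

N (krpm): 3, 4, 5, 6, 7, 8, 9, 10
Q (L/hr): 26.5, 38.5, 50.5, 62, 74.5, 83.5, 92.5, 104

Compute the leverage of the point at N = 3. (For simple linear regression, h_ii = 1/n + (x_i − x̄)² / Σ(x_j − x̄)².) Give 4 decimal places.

h = 0.4167

N̄ = (3 + 4 + 5 + 6 + 7 + 8 + 9 + 10)/8 = 6.5
Σ(N − N̄)² = 12.25 + 6.25 + 2.25 + 0.25 + 0.25 + 2.25 + 6.25 + 12.25 = 42
h = 1/8 + (-3.5)²/42 = 0.125 + 0.291667 = 0.4167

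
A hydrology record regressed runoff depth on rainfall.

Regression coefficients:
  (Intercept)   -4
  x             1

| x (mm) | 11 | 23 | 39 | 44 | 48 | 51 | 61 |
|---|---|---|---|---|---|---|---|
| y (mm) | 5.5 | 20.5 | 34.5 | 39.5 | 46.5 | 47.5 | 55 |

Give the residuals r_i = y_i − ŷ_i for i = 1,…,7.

x=11: ŷ = -4 + 11 = 7; r = 5.5 − 7 = -1.5
x=23: ŷ = -4 + 23 = 19; r = 20.5 − 19 = 1.5
x=39: ŷ = -4 + 39 = 35; r = 34.5 − 35 = -0.5
x=44: ŷ = -4 + 44 = 40; r = 39.5 − 40 = -0.5
x=48: ŷ = -4 + 48 = 44; r = 46.5 − 44 = 2.5
x=51: ŷ = -4 + 51 = 47; r = 47.5 − 47 = 0.5
x=61: ŷ = -4 + 61 = 57; r = 55 − 57 = -2

-1.5, 1.5, -0.5, -0.5, 2.5, 0.5, -2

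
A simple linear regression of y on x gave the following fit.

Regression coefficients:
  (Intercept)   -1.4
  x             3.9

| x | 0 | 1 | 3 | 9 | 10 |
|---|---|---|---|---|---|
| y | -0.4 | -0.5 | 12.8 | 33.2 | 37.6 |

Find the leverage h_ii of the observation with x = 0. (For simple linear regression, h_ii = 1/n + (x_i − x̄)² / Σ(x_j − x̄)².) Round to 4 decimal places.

x̄ = (0 + 1 + 3 + 9 + 10)/5 = 4.6
Σ(x − x̄)² = 21.16 + 12.96 + 2.56 + 19.36 + 29.16 = 85.2
h = 1/5 + (-4.6)²/85.2 = 0.2 + 0.248357 = 0.4484

h = 0.4484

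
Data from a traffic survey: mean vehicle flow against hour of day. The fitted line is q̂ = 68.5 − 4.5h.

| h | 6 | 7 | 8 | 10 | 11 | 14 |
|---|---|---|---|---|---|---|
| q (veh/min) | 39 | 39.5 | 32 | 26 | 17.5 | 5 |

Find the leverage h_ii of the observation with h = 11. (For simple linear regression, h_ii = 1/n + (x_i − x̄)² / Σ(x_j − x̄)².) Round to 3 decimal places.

h̄ = (6 + 7 + 8 + 10 + 11 + 14)/6 = 9.33333
Σ(h − h̄)² = 11.1111 + 5.44444 + 1.77778 + 0.444444 + 2.77778 + 21.7778 = 43.3333
h = 1/6 + (1.66667)²/43.3333 = 0.166667 + 0.0641026 = 0.231

h = 0.231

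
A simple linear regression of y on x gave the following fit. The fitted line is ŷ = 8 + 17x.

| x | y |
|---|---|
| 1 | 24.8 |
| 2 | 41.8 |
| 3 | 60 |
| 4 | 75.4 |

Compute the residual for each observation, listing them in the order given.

x=1: ŷ = 8 + 17·1 = 25; r = 24.8 − 25 = -0.2
x=2: ŷ = 8 + 17·2 = 42; r = 41.8 − 42 = -0.2
x=3: ŷ = 8 + 17·3 = 59; r = 60 − 59 = 1
x=4: ŷ = 8 + 17·4 = 76; r = 75.4 − 76 = -0.6

-0.2, -0.2, 1, -0.6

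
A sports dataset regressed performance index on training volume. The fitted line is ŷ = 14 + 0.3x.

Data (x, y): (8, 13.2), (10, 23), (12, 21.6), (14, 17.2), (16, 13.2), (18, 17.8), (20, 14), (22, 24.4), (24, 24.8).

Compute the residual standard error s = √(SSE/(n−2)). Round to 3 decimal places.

s = 4.789

x=8: ŷ = 14 + 0.3·8 = 16.4; e = 13.2 − 16.4 = -3.2
x=10: ŷ = 14 + 0.3·10 = 17; e = 23 − 17 = 6
x=12: ŷ = 14 + 0.3·12 = 17.6; e = 21.6 − 17.6 = 4
x=14: ŷ = 14 + 0.3·14 = 18.2; e = 17.2 − 18.2 = -1
x=16: ŷ = 14 + 0.3·16 = 18.8; e = 13.2 − 18.8 = -5.6
x=18: ŷ = 14 + 0.3·18 = 19.4; e = 17.8 − 19.4 = -1.6
x=20: ŷ = 14 + 0.3·20 = 20; e = 14 − 20 = -6
x=22: ŷ = 14 + 0.3·22 = 20.6; e = 24.4 − 20.6 = 3.8
x=24: ŷ = 14 + 0.3·24 = 21.2; e = 24.8 − 21.2 = 3.6
SSE = 10.24 + 36 + 16 + 1 + 31.36 + 2.56 + 36 + 14.44 + 12.96 = 160.56
s = √(160.56/7) = √22.9371 ≈ 4.789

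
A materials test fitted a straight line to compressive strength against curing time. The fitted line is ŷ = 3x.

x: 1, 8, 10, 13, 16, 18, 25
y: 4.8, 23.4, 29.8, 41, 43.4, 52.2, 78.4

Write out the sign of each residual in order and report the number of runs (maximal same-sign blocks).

5 runs

x=1: ŷ = 3·1 = 3; e = 4.8 − 3 = 1.8
x=8: ŷ = 3·8 = 24; e = 23.4 − 24 = -0.6
x=10: ŷ = 3·10 = 30; e = 29.8 − 30 = -0.2
x=13: ŷ = 3·13 = 39; e = 41 − 39 = 2
x=16: ŷ = 3·16 = 48; e = 43.4 − 48 = -4.6
x=18: ŷ = 3·18 = 54; e = 52.2 − 54 = -1.8
x=25: ŷ = 3·25 = 75; e = 78.4 − 75 = 3.4
Signs: + − − + − − +
Runs: +×1, −×2, +×1, −×2, +×1 → 5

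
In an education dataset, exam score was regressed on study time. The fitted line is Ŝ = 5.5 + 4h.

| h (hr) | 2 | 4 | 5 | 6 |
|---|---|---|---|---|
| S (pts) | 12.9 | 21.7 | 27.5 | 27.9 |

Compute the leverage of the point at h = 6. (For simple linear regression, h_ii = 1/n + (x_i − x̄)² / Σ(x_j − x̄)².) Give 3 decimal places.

h̄ = (2 + 4 + 5 + 6)/4 = 4.25
Σ(h − h̄)² = 5.0625 + 0.0625 + 0.5625 + 3.0625 = 8.75
h = 1/4 + (1.75)²/8.75 = 0.25 + 0.35 = 0.600

h = 0.600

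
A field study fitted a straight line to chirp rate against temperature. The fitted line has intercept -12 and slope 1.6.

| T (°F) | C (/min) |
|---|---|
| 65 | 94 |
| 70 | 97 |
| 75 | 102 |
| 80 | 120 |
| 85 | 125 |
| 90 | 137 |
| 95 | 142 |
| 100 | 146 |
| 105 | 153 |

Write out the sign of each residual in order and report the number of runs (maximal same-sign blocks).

T=65: ŷ = -12 + 1.6·65 = 92; r = 94 − 92 = 2
T=70: ŷ = -12 + 1.6·70 = 100; r = 97 − 100 = -3
T=75: ŷ = -12 + 1.6·75 = 108; r = 102 − 108 = -6
T=80: ŷ = -12 + 1.6·80 = 116; r = 120 − 116 = 4
T=85: ŷ = -12 + 1.6·85 = 124; r = 125 − 124 = 1
T=90: ŷ = -12 + 1.6·90 = 132; r = 137 − 132 = 5
T=95: ŷ = -12 + 1.6·95 = 140; r = 142 − 140 = 2
T=100: ŷ = -12 + 1.6·100 = 148; r = 146 − 148 = -2
T=105: ŷ = -12 + 1.6·105 = 156; r = 153 − 156 = -3
Signs: + − − + + + + − −
Runs: +×1, −×2, +×4, −×2 → 4

4 runs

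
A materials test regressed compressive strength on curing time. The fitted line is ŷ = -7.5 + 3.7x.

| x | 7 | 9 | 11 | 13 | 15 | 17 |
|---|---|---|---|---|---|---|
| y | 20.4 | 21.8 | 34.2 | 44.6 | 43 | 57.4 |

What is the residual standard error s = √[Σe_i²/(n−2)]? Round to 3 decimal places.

s = 4.062

x=7: ŷ = -7.5 + 3.7·7 = 18.4; e = 20.4 − 18.4 = 2
x=9: ŷ = -7.5 + 3.7·9 = 25.8; e = 21.8 − 25.8 = -4
x=11: ŷ = -7.5 + 3.7·11 = 33.2; e = 34.2 − 33.2 = 1
x=13: ŷ = -7.5 + 3.7·13 = 40.6; e = 44.6 − 40.6 = 4
x=15: ŷ = -7.5 + 3.7·15 = 48; e = 43 − 48 = -5
x=17: ŷ = -7.5 + 3.7·17 = 55.4; e = 57.4 − 55.4 = 2
SSE = 4 + 16 + 1 + 16 + 25 + 4 = 66
s = √(66/4) = √16.5 ≈ 4.062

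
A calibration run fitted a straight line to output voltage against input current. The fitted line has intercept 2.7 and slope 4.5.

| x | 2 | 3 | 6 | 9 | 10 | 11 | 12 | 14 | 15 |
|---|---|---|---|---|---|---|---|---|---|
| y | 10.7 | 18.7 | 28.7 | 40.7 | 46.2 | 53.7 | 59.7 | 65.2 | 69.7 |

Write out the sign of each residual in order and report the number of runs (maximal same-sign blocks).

5 runs

x=2: ŷ = 2.7 + 4.5·2 = 11.7; r = 10.7 − 11.7 = -1
x=3: ŷ = 2.7 + 4.5·3 = 16.2; r = 18.7 − 16.2 = 2.5
x=6: ŷ = 2.7 + 4.5·6 = 29.7; r = 28.7 − 29.7 = -1
x=9: ŷ = 2.7 + 4.5·9 = 43.2; r = 40.7 − 43.2 = -2.5
x=10: ŷ = 2.7 + 4.5·10 = 47.7; r = 46.2 − 47.7 = -1.5
x=11: ŷ = 2.7 + 4.5·11 = 52.2; r = 53.7 − 52.2 = 1.5
x=12: ŷ = 2.7 + 4.5·12 = 56.7; r = 59.7 − 56.7 = 3
x=14: ŷ = 2.7 + 4.5·14 = 65.7; r = 65.2 − 65.7 = -0.5
x=15: ŷ = 2.7 + 4.5·15 = 70.2; r = 69.7 − 70.2 = -0.5
Signs: − + − − − + + − −
Runs: −×1, +×1, −×3, +×2, −×2 → 5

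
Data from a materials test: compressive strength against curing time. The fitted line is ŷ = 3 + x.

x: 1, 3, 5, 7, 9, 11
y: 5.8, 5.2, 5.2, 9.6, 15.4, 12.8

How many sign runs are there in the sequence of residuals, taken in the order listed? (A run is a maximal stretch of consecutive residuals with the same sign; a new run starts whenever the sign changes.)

x=1: ŷ = 3 + 1 = 4; r = 5.8 − 4 = 1.8
x=3: ŷ = 3 + 3 = 6; r = 5.2 − 6 = -0.8
x=5: ŷ = 3 + 5 = 8; r = 5.2 − 8 = -2.8
x=7: ŷ = 3 + 7 = 10; r = 9.6 − 10 = -0.4
x=9: ŷ = 3 + 9 = 12; r = 15.4 − 12 = 3.4
x=11: ŷ = 3 + 11 = 14; r = 12.8 − 14 = -1.2
Signs: + − − − + −
Runs: +×1, −×3, +×1, −×1 → 4

4 runs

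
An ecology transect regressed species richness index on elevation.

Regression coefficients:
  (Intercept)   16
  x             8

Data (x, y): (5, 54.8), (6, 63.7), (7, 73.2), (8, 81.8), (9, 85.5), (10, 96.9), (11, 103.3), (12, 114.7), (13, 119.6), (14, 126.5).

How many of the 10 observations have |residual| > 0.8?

x=5: ŷ = 16 + 8·5 = 56; r = 54.8 − 56 = -1.2
x=6: ŷ = 16 + 8·6 = 64; r = 63.7 − 64 = -0.3
x=7: ŷ = 16 + 8·7 = 72; r = 73.2 − 72 = 1.2
x=8: ŷ = 16 + 8·8 = 80; r = 81.8 − 80 = 1.8
x=9: ŷ = 16 + 8·9 = 88; r = 85.5 − 88 = -2.5
x=10: ŷ = 16 + 8·10 = 96; r = 96.9 − 96 = 0.9
x=11: ŷ = 16 + 8·11 = 104; r = 103.3 − 104 = -0.7
x=12: ŷ = 16 + 8·12 = 112; r = 114.7 − 112 = 2.7
x=13: ŷ = 16 + 8·13 = 120; r = 119.6 − 120 = -0.4
x=14: ŷ = 16 + 8·14 = 128; r = 126.5 − 128 = -1.5
|r| > 0.8: x=5 (|r|=1.2), x=7 (|r|=1.2), x=8 (|r|=1.8), x=9 (|r|=2.5), x=10 (|r|=0.9), x=12 (|r|=2.7), x=14 (|r|=1.5) → 7

7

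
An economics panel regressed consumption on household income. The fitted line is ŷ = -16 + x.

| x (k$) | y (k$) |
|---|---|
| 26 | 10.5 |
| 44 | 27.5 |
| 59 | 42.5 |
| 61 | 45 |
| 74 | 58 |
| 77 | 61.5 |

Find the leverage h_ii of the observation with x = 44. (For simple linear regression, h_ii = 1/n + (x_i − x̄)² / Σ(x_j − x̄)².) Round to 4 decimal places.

h = 0.2562

x̄ = (26 + 44 + 59 + 61 + 74 + 77)/6 = 56.8333
Σ(x − x̄)² = 950.694 + 164.694 + 4.69444 + 17.3611 + 294.694 + 406.694 = 1838.83
h = 1/6 + (-12.8333)²/1838.83 = 0.166667 + 0.0895646 = 0.2562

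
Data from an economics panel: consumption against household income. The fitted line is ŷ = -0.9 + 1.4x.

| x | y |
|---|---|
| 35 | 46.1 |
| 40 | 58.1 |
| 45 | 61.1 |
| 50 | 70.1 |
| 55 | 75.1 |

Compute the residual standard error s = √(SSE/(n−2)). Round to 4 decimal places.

x=35: ŷ = -0.9 + 1.4·35 = 48.1; e = 46.1 − 48.1 = -2
x=40: ŷ = -0.9 + 1.4·40 = 55.1; e = 58.1 − 55.1 = 3
x=45: ŷ = -0.9 + 1.4·45 = 62.1; e = 61.1 − 62.1 = -1
x=50: ŷ = -0.9 + 1.4·50 = 69.1; e = 70.1 − 69.1 = 1
x=55: ŷ = -0.9 + 1.4·55 = 76.1; e = 75.1 − 76.1 = -1
SSE = 4 + 9 + 1 + 1 + 1 = 16
s = √(16/3) = √5.33333 ≈ 2.3094

s = 2.3094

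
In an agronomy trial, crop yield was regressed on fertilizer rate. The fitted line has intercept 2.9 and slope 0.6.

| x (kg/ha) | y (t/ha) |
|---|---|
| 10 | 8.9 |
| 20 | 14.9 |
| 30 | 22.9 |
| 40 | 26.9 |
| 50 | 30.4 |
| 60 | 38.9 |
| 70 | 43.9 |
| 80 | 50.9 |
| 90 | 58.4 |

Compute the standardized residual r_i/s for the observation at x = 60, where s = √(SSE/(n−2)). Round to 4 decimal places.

0.0000

x=10: ŷ = 2.9 + 0.6·10 = 8.9; r = 8.9 − 8.9 = 0
x=20: ŷ = 2.9 + 0.6·20 = 14.9; r = 14.9 − 14.9 = 0
x=30: ŷ = 2.9 + 0.6·30 = 20.9; r = 22.9 − 20.9 = 2
x=40: ŷ = 2.9 + 0.6·40 = 26.9; r = 26.9 − 26.9 = 0
x=50: ŷ = 2.9 + 0.6·50 = 32.9; r = 30.4 − 32.9 = -2.5
x=60: ŷ = 2.9 + 0.6·60 = 38.9; r = 38.9 − 38.9 = 0
x=70: ŷ = 2.9 + 0.6·70 = 44.9; r = 43.9 − 44.9 = -1
x=80: ŷ = 2.9 + 0.6·80 = 50.9; r = 50.9 − 50.9 = 0
x=90: ŷ = 2.9 + 0.6·90 = 56.9; r = 58.4 − 56.9 = 1.5
SSE = 0 + 0 + 4 + 0 + 6.25 + 0 + 1 + 0 + 2.25 = 13.5
s = √(13.5/7) = 1.38873
r/s = 0 / 1.38873 = 0.0000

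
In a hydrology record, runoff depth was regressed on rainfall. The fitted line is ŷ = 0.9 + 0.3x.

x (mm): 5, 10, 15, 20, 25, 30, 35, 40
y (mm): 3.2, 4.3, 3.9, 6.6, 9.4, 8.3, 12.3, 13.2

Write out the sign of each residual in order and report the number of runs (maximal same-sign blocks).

5 runs

x=5: ŷ = 0.9 + 0.3·5 = 2.4; r = 3.2 − 2.4 = 0.8
x=10: ŷ = 0.9 + 0.3·10 = 3.9; r = 4.3 − 3.9 = 0.4
x=15: ŷ = 0.9 + 0.3·15 = 5.4; r = 3.9 − 5.4 = -1.5
x=20: ŷ = 0.9 + 0.3·20 = 6.9; r = 6.6 − 6.9 = -0.3
x=25: ŷ = 0.9 + 0.3·25 = 8.4; r = 9.4 − 8.4 = 1
x=30: ŷ = 0.9 + 0.3·30 = 9.9; r = 8.3 − 9.9 = -1.6
x=35: ŷ = 0.9 + 0.3·35 = 11.4; r = 12.3 − 11.4 = 0.9
x=40: ŷ = 0.9 + 0.3·40 = 12.9; r = 13.2 − 12.9 = 0.3
Signs: + + − − + − + +
Runs: +×2, −×2, +×1, −×1, +×2 → 5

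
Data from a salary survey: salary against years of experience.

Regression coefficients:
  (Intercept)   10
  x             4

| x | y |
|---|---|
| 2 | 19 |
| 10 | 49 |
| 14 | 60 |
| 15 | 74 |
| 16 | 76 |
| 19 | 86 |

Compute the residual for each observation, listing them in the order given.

1, -1, -6, 4, 2, 0

x=2: ŷ = 10 + 4·2 = 18; e = 19 − 18 = 1
x=10: ŷ = 10 + 4·10 = 50; e = 49 − 50 = -1
x=14: ŷ = 10 + 4·14 = 66; e = 60 − 66 = -6
x=15: ŷ = 10 + 4·15 = 70; e = 74 − 70 = 4
x=16: ŷ = 10 + 4·16 = 74; e = 76 − 74 = 2
x=19: ŷ = 10 + 4·19 = 86; e = 86 − 86 = 0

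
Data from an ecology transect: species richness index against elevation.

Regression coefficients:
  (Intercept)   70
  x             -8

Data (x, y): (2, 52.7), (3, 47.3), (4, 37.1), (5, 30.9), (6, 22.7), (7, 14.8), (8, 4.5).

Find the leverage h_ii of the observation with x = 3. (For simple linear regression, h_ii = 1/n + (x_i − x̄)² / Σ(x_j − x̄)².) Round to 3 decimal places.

x̄ = (2 + 3 + 4 + 5 + 6 + 7 + 8)/7 = 5
Σ(x − x̄)² = 9 + 4 + 1 + 0 + 1 + 4 + 9 = 28
h = 1/7 + (-2)²/28 = 0.142857 + 0.142857 = 0.286

h = 0.286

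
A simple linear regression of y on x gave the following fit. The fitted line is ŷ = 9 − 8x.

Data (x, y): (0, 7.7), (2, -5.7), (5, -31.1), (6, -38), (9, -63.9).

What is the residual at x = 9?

ŷ = 9 − 8·9 = -63
e = -63.9 − (-63) = -0.9

e = -0.9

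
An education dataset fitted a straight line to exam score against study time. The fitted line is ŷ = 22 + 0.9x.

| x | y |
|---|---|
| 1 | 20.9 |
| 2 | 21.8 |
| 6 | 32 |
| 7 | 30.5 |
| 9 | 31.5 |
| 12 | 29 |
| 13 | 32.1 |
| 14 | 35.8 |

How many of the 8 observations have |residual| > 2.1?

3

x=1: ŷ = 22 + 0.9·1 = 22.9; e = 20.9 − 22.9 = -2
x=2: ŷ = 22 + 0.9·2 = 23.8; e = 21.8 − 23.8 = -2
x=6: ŷ = 22 + 0.9·6 = 27.4; e = 32 − 27.4 = 4.6
x=7: ŷ = 22 + 0.9·7 = 28.3; e = 30.5 − 28.3 = 2.2
x=9: ŷ = 22 + 0.9·9 = 30.1; e = 31.5 − 30.1 = 1.4
x=12: ŷ = 22 + 0.9·12 = 32.8; e = 29 − 32.8 = -3.8
x=13: ŷ = 22 + 0.9·13 = 33.7; e = 32.1 − 33.7 = -1.6
x=14: ŷ = 22 + 0.9·14 = 34.6; e = 35.8 − 34.6 = 1.2
|e| > 2.1: x=6 (|e|=4.6), x=7 (|e|=2.2), x=12 (|e|=3.8) → 3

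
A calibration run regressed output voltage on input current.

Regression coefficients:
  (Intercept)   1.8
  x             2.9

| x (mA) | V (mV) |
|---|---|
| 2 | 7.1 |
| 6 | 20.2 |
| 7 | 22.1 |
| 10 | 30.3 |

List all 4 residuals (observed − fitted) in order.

-0.5, 1, 0, -0.5

x=2: V̂ = 1.8 + 2.9·2 = 7.6; r = 7.1 − 7.6 = -0.5
x=6: V̂ = 1.8 + 2.9·6 = 19.2; r = 20.2 − 19.2 = 1
x=7: V̂ = 1.8 + 2.9·7 = 22.1; r = 22.1 − 22.1 = 0
x=10: V̂ = 1.8 + 2.9·10 = 30.8; r = 30.3 − 30.8 = -0.5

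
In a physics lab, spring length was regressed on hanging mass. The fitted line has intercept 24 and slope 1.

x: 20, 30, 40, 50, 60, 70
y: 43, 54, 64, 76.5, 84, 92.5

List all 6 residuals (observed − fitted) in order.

-1, 0, 0, 2.5, 0, -1.5

x=20: ŷ = 24 + 20 = 44; e = 43 − 44 = -1
x=30: ŷ = 24 + 30 = 54; e = 54 − 54 = 0
x=40: ŷ = 24 + 40 = 64; e = 64 − 64 = 0
x=50: ŷ = 24 + 50 = 74; e = 76.5 − 74 = 2.5
x=60: ŷ = 24 + 60 = 84; e = 84 − 84 = 0
x=70: ŷ = 24 + 70 = 94; e = 92.5 − 94 = -1.5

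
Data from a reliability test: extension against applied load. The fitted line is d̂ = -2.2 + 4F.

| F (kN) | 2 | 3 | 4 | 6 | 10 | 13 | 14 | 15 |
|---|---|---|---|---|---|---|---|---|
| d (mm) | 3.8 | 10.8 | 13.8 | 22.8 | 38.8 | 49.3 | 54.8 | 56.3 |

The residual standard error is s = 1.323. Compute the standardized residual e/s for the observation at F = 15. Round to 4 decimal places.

d̂ = -2.2 + 4·15 = 57.8
e = 56.3 − 57.8 = -1.5
e/s = -1.5 / 1.323 = -1.1338

-1.1338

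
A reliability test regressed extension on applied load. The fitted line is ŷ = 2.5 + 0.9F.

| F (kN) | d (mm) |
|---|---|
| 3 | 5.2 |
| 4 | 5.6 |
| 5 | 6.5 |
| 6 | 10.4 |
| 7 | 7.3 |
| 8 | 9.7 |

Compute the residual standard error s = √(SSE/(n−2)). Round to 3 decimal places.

F=3: ŷ = 2.5 + 0.9·3 = 5.2; r = 5.2 − 5.2 = 0
F=4: ŷ = 2.5 + 0.9·4 = 6.1; r = 5.6 − 6.1 = -0.5
F=5: ŷ = 2.5 + 0.9·5 = 7; r = 6.5 − 7 = -0.5
F=6: ŷ = 2.5 + 0.9·6 = 7.9; r = 10.4 − 7.9 = 2.5
F=7: ŷ = 2.5 + 0.9·7 = 8.8; r = 7.3 − 8.8 = -1.5
F=8: ŷ = 2.5 + 0.9·8 = 9.7; r = 9.7 − 9.7 = 0
SSE = 0 + 0.25 + 0.25 + 6.25 + 2.25 + 0 = 9
s = √(9/4) = √2.25 ≈ 1.500

s = 1.500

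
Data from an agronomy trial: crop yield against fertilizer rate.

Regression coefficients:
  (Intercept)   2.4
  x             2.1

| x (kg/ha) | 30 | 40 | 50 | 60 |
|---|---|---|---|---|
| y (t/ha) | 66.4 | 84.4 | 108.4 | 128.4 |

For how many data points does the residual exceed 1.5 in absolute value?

1

x=30: ŷ = 2.4 + 2.1·30 = 65.4; r = 66.4 − 65.4 = 1
x=40: ŷ = 2.4 + 2.1·40 = 86.4; r = 84.4 − 86.4 = -2
x=50: ŷ = 2.4 + 2.1·50 = 107.4; r = 108.4 − 107.4 = 1
x=60: ŷ = 2.4 + 2.1·60 = 128.4; r = 128.4 − 128.4 = 0
|r| > 1.5: x=40 (|r|=2) → 1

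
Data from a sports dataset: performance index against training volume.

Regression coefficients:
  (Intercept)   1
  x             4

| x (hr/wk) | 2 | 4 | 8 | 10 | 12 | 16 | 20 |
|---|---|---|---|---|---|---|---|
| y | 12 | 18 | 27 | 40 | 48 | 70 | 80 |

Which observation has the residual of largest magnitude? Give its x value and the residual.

x=2: ŷ = 1 + 4·2 = 9; e = 12 − 9 = 3
x=4: ŷ = 1 + 4·4 = 17; e = 18 − 17 = 1
x=8: ŷ = 1 + 4·8 = 33; e = 27 − 33 = -6
x=10: ŷ = 1 + 4·10 = 41; e = 40 − 41 = -1
x=12: ŷ = 1 + 4·12 = 49; e = 48 − 49 = -1
x=16: ŷ = 1 + 4·16 = 65; e = 70 − 65 = 5
x=20: ŷ = 1 + 4·20 = 81; e = 80 − 81 = -1
Largest |e| is 6 at x = 8, residual -6.

x = 8, e = -6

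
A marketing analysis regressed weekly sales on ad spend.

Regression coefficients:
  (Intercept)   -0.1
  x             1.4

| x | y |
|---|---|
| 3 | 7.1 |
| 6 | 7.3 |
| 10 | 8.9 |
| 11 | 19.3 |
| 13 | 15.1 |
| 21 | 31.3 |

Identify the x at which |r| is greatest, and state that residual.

x=3: ŷ = -0.1 + 1.4·3 = 4.1; r = 7.1 − 4.1 = 3
x=6: ŷ = -0.1 + 1.4·6 = 8.3; r = 7.3 − 8.3 = -1
x=10: ŷ = -0.1 + 1.4·10 = 13.9; r = 8.9 − 13.9 = -5
x=11: ŷ = -0.1 + 1.4·11 = 15.3; r = 19.3 − 15.3 = 4
x=13: ŷ = -0.1 + 1.4·13 = 18.1; r = 15.1 − 18.1 = -3
x=21: ŷ = -0.1 + 1.4·21 = 29.3; r = 31.3 − 29.3 = 2
Largest |r| is 5 at x = 10, residual -5.

x = 10, r = -5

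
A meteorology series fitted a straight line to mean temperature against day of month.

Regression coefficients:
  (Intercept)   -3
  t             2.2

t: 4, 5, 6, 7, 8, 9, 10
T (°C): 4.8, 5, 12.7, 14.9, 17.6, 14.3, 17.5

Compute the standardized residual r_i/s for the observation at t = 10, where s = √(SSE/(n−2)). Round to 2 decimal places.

-0.53

t=4: T̂ = -3 + 2.2·4 = 5.8; r = 4.8 − 5.8 = -1
t=5: T̂ = -3 + 2.2·5 = 8; r = 5 − 8 = -3
t=6: T̂ = -3 + 2.2·6 = 10.2; r = 12.7 − 10.2 = 2.5
t=7: T̂ = -3 + 2.2·7 = 12.4; r = 14.9 − 12.4 = 2.5
t=8: T̂ = -3 + 2.2·8 = 14.6; r = 17.6 − 14.6 = 3
t=9: T̂ = -3 + 2.2·9 = 16.8; r = 14.3 − 16.8 = -2.5
t=10: T̂ = -3 + 2.2·10 = 19; r = 17.5 − 19 = -1.5
SSE = 1 + 9 + 6.25 + 6.25 + 9 + 6.25 + 2.25 = 40
s = √(40/5) = 2.82843
r/s = -1.5 / 2.82843 = -0.53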